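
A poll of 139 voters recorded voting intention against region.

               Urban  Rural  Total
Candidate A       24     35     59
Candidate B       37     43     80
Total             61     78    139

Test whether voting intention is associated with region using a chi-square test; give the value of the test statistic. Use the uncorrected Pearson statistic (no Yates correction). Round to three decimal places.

0.428

Grand total N = 139.
Expected counts (row total × column total / N):
  Candidate A, Urban: 59×61/139 = 25.8921
  Candidate A, Rural: 59×78/139 = 33.1079
  Candidate B, Urban: 80×61/139 = 35.1079
  Candidate B, Rural: 80×78/139 = 44.8921
Contributions (O − E)²/E:
  (24 − 25.8921)²/25.8921 = 0.1383
  (35 − 33.1079)²/33.1079 = 0.1081
  (37 − 35.1079)²/35.1079 = 0.1020
  (43 − 44.8921)²/44.8921 = 0.0797
χ² = 0.1383 + 0.1081 + 0.1020 + 0.0797 = 0.428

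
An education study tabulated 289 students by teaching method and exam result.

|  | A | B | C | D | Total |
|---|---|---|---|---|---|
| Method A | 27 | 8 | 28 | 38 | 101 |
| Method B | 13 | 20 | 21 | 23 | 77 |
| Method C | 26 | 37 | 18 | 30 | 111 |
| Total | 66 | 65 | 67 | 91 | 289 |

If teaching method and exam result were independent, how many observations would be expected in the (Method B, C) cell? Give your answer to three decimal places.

17.851

Row total (Method B) = 77; column total (C) = 67; grand total N = 289.
Expected count = (row total × column total) / N = 77 × 67 / 289 = 17.851.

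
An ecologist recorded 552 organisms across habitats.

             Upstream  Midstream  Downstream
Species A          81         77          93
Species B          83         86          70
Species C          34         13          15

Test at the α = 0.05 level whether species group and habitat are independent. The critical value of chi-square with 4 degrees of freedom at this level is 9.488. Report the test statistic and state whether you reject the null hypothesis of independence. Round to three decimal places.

14.597; reject H₀

Row totals: 251, 239, 62. Column totals: 198, 176, 178. Grand total N = 552.
Expected counts (row total × column total / N):
  Species A, Upstream: 251×198/552 = 90.0326
  Species A, Midstream: 251×176/552 = 80.0290
  Species A, Downstream: 251×178/552 = 80.9384
  Species B, Upstream: 239×198/552 = 85.7283
  Species B, Midstream: 239×176/552 = 76.2029
  Species B, Downstream: 239×178/552 = 77.0688
  Species C, Upstream: 62×198/552 = 22.2391
  Species C, Midstream: 62×176/552 = 19.7681
  Species C, Downstream: 62×178/552 = 19.9928
Contributions (O − E)²/E:
  (81 − 90.0326)²/90.0326 = 0.9062
  (77 − 80.0290)²/80.0290 = 0.1146
  (93 − 80.9384)²/80.9384 = 1.7974
  (83 − 85.7283)²/85.7283 = 0.0868
  (86 − 76.2029)²/76.2029 = 1.2596
  (70 − 77.0688)²/77.0688 = 0.6484
  (34 − 22.2391)²/22.2391 = 6.2196
  (13 − 19.7681)²/19.7681 = 2.3172
  (15 − 19.9928)²/19.9928 = 1.2469
χ² = 0.9062 + 0.1146 + 1.7974 + 0.0868 + 1.2596 + 0.6484 + 6.2196 + 2.3172 + 1.2469 = 14.597
df = (3−1)(3−1) = 4. Since 14.597 > 9.488, reject the null hypothesis of independence at α = 0.05.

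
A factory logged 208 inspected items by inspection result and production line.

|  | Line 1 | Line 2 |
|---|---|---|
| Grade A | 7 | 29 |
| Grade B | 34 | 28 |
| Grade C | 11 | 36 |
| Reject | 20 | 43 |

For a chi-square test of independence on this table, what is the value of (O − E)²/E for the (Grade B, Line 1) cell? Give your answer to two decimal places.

7.33

Row total (Grade B) = 62; column total (Line 1) = 72; N = 208.
Expected count E = 62 × 72 / 208 = 21.4615.
Contribution = (O − E)²/E = (34 − 21.4615)² / 21.4615 = 7.33.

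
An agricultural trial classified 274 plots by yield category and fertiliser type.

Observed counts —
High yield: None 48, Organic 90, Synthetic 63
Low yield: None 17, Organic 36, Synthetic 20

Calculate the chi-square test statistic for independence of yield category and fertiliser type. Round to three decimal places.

0.523

Row totals: 201, 73. Column totals: 65, 126, 83. Grand total N = 274.
Expected counts (row total × column total / N):
  High yield, None: 201×65/274 = 47.6825
  High yield, Organic: 201×126/274 = 92.4307
  High yield, Synthetic: 201×83/274 = 60.8869
  Low yield, None: 73×65/274 = 17.3175
  Low yield, Organic: 73×126/274 = 33.5693
  Low yield, Synthetic: 73×83/274 = 22.1131
Contributions (O − E)²/E:
  (48 − 47.6825)²/47.6825 = 0.0021
  (90 − 92.4307)²/92.4307 = 0.0639
  (63 − 60.8869)²/60.8869 = 0.0733
  (17 − 17.3175)²/17.3175 = 0.0058
  (36 − 33.5693)²/33.5693 = 0.1760
  (20 − 22.1131)²/22.1131 = 0.2019
χ² = 0.0021 + 0.0639 + 0.0733 + 0.0058 + 0.1760 + 0.2019 = 0.523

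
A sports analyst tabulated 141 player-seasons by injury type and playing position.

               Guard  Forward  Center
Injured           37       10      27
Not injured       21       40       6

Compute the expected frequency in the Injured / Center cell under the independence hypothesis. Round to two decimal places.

Row total (Injured) = 74; column total (Center) = 33; grand total N = 141.
Expected count = (row total × column total) / N = 74 × 33 / 141 = 17.32.

17.32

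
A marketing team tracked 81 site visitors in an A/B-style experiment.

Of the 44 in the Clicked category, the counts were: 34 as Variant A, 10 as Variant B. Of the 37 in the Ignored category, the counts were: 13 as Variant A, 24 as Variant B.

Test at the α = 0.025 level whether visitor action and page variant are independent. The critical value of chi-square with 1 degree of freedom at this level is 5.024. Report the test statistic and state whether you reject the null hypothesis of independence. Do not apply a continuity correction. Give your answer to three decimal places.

Row totals: 44, 37. Column totals: 47, 34. Grand total N = 81.
Expected counts (row total × column total / N):
  Clicked, Variant A: 44×47/81 = 25.5309
  Clicked, Variant B: 44×34/81 = 18.4691
  Ignored, Variant A: 37×47/81 = 21.4691
  Ignored, Variant B: 37×34/81 = 15.5309
Contributions (O − E)²/E:
  (34 − 25.5309)²/25.5309 = 2.8094
  (10 − 18.4691)²/18.4691 = 3.8835
  (13 − 21.4691)²/21.4691 = 3.3409
  (24 − 15.5309)²/15.5309 = 4.6183
χ² = 2.8094 + 3.8835 + 3.3409 + 4.6183 = 14.652
df = (2−1)(2−1) = 1. Since 14.652 > 5.024, reject the null hypothesis of independence at α = 0.025.

14.652; reject H₀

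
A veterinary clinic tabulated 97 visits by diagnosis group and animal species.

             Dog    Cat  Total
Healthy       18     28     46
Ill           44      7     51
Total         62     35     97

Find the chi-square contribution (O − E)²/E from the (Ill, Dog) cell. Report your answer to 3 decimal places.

3.988

Row total (Ill) = 51; column total (Dog) = 62; N = 97.
Expected count E = 51 × 62 / 97 = 32.59794.
Contribution = (O − E)²/E = (44 − 32.59794)² / 32.59794 = 3.988.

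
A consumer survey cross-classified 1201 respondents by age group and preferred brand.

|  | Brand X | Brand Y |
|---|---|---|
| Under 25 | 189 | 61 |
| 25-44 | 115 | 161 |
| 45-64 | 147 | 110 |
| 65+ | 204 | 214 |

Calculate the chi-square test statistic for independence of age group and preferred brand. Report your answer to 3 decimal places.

Row totals: 250, 276, 257, 418. Column totals: 655, 546. Grand total N = 1201.
Expected counts (row total × column total / N):
  Under 25, Brand X: 250×655/1201 = 136.3447
  Under 25, Brand Y: 250×546/1201 = 113.6553
  25-44, Brand X: 276×655/1201 = 150.5246
  25-44, Brand Y: 276×546/1201 = 125.4754
  45-64, Brand X: 257×655/1201 = 140.1624
  45-64, Brand Y: 257×546/1201 = 116.8376
  65+, Brand X: 418×655/1201 = 227.9684
  65+, Brand Y: 418×546/1201 = 190.0316
Contributions (O − E)²/E:
  (189 − 136.3447)²/136.3447 = 20.3351
  (61 − 113.6553)²/113.6553 = 24.3946
  (115 − 150.5246)²/150.5246 = 8.3840
  (161 − 125.4754)²/125.4754 = 10.0577
  (147 − 140.1624)²/140.1624 = 0.3336
  (110 − 116.8376)²/116.8376 = 0.4002
  (204 − 227.9684)²/227.9684 = 2.5200
  (214 − 190.0316)²/190.0316 = 3.0231
χ² = 20.3351 + 24.3946 + 8.3840 + 10.0577 + 0.3336 + 0.4002 + 2.5200 + 3.0231 = 69.448

69.448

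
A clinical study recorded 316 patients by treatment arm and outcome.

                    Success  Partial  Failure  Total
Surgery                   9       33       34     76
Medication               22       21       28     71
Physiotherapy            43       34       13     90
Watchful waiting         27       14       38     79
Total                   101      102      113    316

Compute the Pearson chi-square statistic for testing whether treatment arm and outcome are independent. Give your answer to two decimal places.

42.71

Grand total N = 316.
Expected counts (row total × column total / N):
  Surgery, Success: 76×101/316 = 24.2911
  Surgery, Partial: 76×102/316 = 24.5316
  Surgery, Failure: 76×113/316 = 27.1772
  Medication, Success: 71×101/316 = 22.6930
  Medication, Partial: 71×102/316 = 22.9177
  Medication, Failure: 71×113/316 = 25.3892
  Physiotherapy, Success: 90×101/316 = 28.7658
  Physiotherapy, Partial: 90×102/316 = 29.0506
  Physiotherapy, Failure: 90×113/316 = 32.1835
  Watchful waiting, Success: 79×101/316 = 25.2500
  Watchful waiting, Partial: 79×102/316 = 25.5000
  Watchful waiting, Failure: 79×113/316 = 28.2500
Contributions (O − E)²/E:
  (9 − 24.2911)²/24.2911 = 9.6257
  (33 − 24.5316)²/24.5316 = 2.9233
  (34 − 27.1772)²/27.1772 = 1.7129
  (22 − 22.6930)²/22.6930 = 0.0212
  (21 − 22.9177)²/22.9177 = 0.1605
  (28 − 25.3892)²/25.3892 = 0.2685
  (43 − 28.7658)²/28.7658 = 7.0435
  (34 − 29.0506)²/29.0506 = 0.8432
  (13 − 32.1835)²/32.1835 = 11.4346
  (27 − 25.2500)²/25.2500 = 0.1213
  (14 − 25.5000)²/25.5000 = 5.1863
  (38 − 28.2500)²/28.2500 = 3.3650
χ² = 9.6257 + 2.9233 + 1.7129 + 0.0212 + 0.1605 + 0.2685 + 7.0435 + 0.8432 + 11.4346 + 0.1213 + 5.1863 + 3.3650 = 42.71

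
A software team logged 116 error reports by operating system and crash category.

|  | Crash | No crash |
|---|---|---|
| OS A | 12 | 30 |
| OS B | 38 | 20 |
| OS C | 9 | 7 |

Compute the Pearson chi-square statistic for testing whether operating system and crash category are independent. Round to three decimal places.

13.520

Row totals: 42, 58, 16. Column totals: 59, 57. Grand total N = 116.
Expected counts (row total × column total / N):
  OS A, Crash: 42×59/116 = 21.3621
  OS A, No crash: 42×57/116 = 20.6379
  OS B, Crash: 58×59/116 = 29.5000
  OS B, No crash: 58×57/116 = 28.5000
  OS C, Crash: 16×59/116 = 8.1379
  OS C, No crash: 16×57/116 = 7.8621
Contributions (O − E)²/E:
  (12 − 21.3621)²/21.3621 = 4.1030
  (30 − 20.6379)²/20.6379 = 4.2470
  (38 − 29.5000)²/29.5000 = 2.4492
  (20 − 28.5000)²/28.5000 = 2.5351
  (9 − 8.1379)²/8.1379 = 0.0913
  (7 − 7.8621)²/7.8621 = 0.0945
χ² = 4.1030 + 4.2470 + 2.4492 + 2.5351 + 0.0913 + 0.0945 = 13.520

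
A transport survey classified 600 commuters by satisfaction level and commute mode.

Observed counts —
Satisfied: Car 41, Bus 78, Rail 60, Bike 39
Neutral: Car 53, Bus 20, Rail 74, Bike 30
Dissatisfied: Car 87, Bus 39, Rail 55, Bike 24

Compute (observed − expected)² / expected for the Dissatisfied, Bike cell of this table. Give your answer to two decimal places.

1.90

Row total (Dissatisfied) = 205; column total (Bike) = 93; N = 600.
Expected count E = 205 × 93 / 600 = 31.775.
Contribution = (O − E)²/E = (24 − 31.775)² / 31.775 = 1.90.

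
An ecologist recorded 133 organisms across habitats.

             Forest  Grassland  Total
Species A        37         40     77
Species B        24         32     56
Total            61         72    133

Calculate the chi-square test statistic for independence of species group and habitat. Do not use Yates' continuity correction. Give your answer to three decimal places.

Grand total N = 133.
Expected counts (row total × column total / N):
  Species A, Forest: 77×61/133 = 35.3158
  Species A, Grassland: 77×72/133 = 41.6842
  Species B, Forest: 56×61/133 = 25.6842
  Species B, Grassland: 56×72/133 = 30.3158
Contributions (O − E)²/E:
  (37 − 35.3158)²/35.3158 = 0.0803
  (40 − 41.6842)²/41.6842 = 0.0680
  (24 − 25.6842)²/25.6842 = 0.1104
  (32 − 30.3158)²/30.3158 = 0.0936
χ² = 0.0803 + 0.0680 + 0.1104 + 0.0936 = 0.352

0.352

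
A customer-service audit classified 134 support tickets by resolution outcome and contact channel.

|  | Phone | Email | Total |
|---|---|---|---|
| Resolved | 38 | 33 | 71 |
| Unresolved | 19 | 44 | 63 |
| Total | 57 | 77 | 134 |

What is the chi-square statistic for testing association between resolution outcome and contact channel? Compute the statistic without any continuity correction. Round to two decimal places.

7.45

Grand total N = 134.
Expected counts (row total × column total / N):
  Resolved, Phone: 71×57/134 = 30.201
  Resolved, Email: 71×77/134 = 40.799
  Unresolved, Phone: 63×57/134 = 26.799
  Unresolved, Email: 63×77/134 = 36.201
Contributions (O − E)²/E:
  (38 − 30.201)²/30.201 = 2.0140
  (33 − 40.799)²/40.799 = 1.4908
  (19 − 26.799)²/26.799 = 2.2697
  (44 − 36.201)²/36.201 = 1.6802
χ² = 2.0140 + 1.4908 + 2.2697 + 1.6802 = 7.45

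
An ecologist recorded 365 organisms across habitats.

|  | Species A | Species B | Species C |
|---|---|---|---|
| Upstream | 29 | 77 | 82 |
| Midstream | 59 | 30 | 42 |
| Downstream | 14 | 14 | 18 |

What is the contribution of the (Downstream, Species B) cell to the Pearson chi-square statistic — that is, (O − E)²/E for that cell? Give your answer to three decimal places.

0.102

Row total (Downstream) = 46; column total (Species B) = 121; N = 365.
Expected count E = 46 × 121 / 365 = 15.2493.
Contribution = (O − E)²/E = (14 − 15.2493)² / 15.2493 = 0.102.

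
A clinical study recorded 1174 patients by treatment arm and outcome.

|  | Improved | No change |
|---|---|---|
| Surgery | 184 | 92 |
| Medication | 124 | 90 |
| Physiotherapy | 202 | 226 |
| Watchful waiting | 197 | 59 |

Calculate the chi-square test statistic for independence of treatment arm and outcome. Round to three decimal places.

65.478

Row totals: 276, 214, 428, 256. Column totals: 707, 467. Grand total N = 1174.
Expected counts (row total × column total / N):
  Surgery, Improved: 276×707/1174 = 166.2112
  Surgery, No change: 276×467/1174 = 109.7888
  Medication, Improved: 214×707/1174 = 128.8739
  Medication, No change: 214×467/1174 = 85.1261
  Physiotherapy, Improved: 428×707/1174 = 257.7479
  Physiotherapy, No change: 428×467/1174 = 170.2521
  Watchful waiting, Improved: 256×707/1174 = 154.1670
  Watchful waiting, No change: 256×467/1174 = 101.8330
Contributions (O − E)²/E:
  (184 − 166.2112)²/166.2112 = 1.9039
  (92 − 109.7888)²/109.7888 = 2.8823
  (124 − 128.8739)²/128.8739 = 0.1843
  (90 − 85.1261)²/85.1261 = 0.2791
  (202 − 257.7479)²/257.7479 = 12.0576
  (226 − 170.2521)²/170.2521 = 18.2543
  (197 − 154.1670)²/154.1670 = 11.9005
  (59 − 101.8330)²/101.8330 = 18.0164
χ² = 1.9039 + 2.8823 + 0.1843 + 0.2791 + 12.0576 + 18.2543 + 11.9005 + 18.0164 = 65.478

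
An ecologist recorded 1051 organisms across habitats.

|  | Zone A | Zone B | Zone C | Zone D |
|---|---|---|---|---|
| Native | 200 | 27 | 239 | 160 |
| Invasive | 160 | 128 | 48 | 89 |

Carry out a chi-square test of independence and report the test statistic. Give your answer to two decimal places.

Row totals: 626, 425. Column totals: 360, 155, 287, 249. Grand total N = 1051.
Expected counts (row total × column total / N):
  Native, Zone A: 626×360/1051 = 214.424
  Native, Zone B: 626×155/1051 = 92.322
  Native, Zone C: 626×287/1051 = 170.944
  Native, Zone D: 626×249/1051 = 148.310
  Invasive, Zone A: 425×360/1051 = 145.576
  Invasive, Zone B: 425×155/1051 = 62.678
  Invasive, Zone C: 425×287/1051 = 116.056
  Invasive, Zone D: 425×249/1051 = 100.690
Contributions (O − E)²/E:
  (200 − 214.424)²/214.424 = 0.9703
  (27 − 92.322)²/92.322 = 46.2183
  (239 − 170.944)²/170.944 = 27.0944
  (160 − 148.310)²/148.310 = 0.9214
  (160 − 145.576)²/145.576 = 1.4292
  (128 − 62.678)²/62.678 = 68.0775
  (48 − 116.056)²/116.056 = 39.9085
  (89 − 100.690)²/100.690 = 1.3572
χ² = 0.9703 + 46.2183 + 27.0944 + 0.9214 + 1.4292 + 68.0775 + 39.9085 + 1.3572 = 185.98

185.98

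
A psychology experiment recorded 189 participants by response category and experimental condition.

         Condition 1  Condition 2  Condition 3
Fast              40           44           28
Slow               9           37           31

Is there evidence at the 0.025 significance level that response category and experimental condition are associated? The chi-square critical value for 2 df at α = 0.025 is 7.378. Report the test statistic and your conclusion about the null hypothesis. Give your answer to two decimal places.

Row totals: 112, 77. Column totals: 49, 81, 59. Grand total N = 189.
Expected counts (row total × column total / N):
  Fast, Condition 1: 112×49/189 = 29.037
  Fast, Condition 2: 112×81/189 = 48.000
  Fast, Condition 3: 112×59/189 = 34.963
  Slow, Condition 1: 77×49/189 = 19.963
  Slow, Condition 2: 77×81/189 = 33.000
  Slow, Condition 3: 77×59/189 = 24.037
Contributions (O − E)²/E:
  (40 − 29.037)²/29.037 = 4.1391
  (44 − 48.000)²/48.000 = 0.3333
  (28 − 34.963)²/34.963 = 1.3867
  (9 − 19.963)²/19.963 = 6.0205
  (37 − 33.000)²/33.000 = 0.4848
  (31 − 24.037)²/24.037 = 2.0170
χ² = 4.1391 + 0.3333 + 1.3867 + 6.0205 + 0.4848 + 2.0170 = 14.38
df = (2−1)(3−1) = 2. Since 14.38 > 7.378, reject the null hypothesis of independence at α = 0.025.

14.38; reject H₀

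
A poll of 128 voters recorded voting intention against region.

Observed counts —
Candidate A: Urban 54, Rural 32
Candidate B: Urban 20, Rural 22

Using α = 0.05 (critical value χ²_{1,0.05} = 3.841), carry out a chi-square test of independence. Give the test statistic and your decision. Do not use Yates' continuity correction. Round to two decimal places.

2.66; fail to reject H₀

Row totals: 86, 42. Column totals: 74, 54. Grand total N = 128.
Expected counts (row total × column total / N):
  Candidate A, Urban: 86×74/128 = 49.719
  Candidate A, Rural: 86×54/128 = 36.281
  Candidate B, Urban: 42×74/128 = 24.281
  Candidate B, Rural: 42×54/128 = 17.719
Contributions (O − E)²/E:
  (54 − 49.719)²/49.719 = 0.3686
  (32 − 36.281)²/36.281 = 0.5051
  (20 − 24.281)²/24.281 = 0.7548
  (22 − 17.719)²/17.719 = 1.0343
χ² = 0.3686 + 0.5051 + 0.7548 + 1.0343 = 2.66
df = (2−1)(2−1) = 1. Since 2.66 < 3.841, fail to reject the null hypothesis of independence at α = 0.05.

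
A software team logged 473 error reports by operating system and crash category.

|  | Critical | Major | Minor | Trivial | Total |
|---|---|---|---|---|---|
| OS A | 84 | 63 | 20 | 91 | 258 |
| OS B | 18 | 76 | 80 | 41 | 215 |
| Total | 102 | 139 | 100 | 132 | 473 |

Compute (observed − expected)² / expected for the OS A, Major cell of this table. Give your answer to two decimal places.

Row total (OS A) = 258; column total (Major) = 139; N = 473.
Expected count E = 258 × 139 / 473 = 75.818.
Contribution = (O − E)²/E = (63 − 75.818)² / 75.818 = 2.17.

2.17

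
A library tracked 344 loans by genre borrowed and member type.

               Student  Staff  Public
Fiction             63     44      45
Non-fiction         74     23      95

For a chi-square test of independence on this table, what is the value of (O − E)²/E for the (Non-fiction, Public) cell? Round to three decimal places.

Row total (Non-fiction) = 192; column total (Public) = 140; N = 344.
Expected count E = 192 × 140 / 344 = 78.1395.
Contribution = (O − E)²/E = (95 − 78.1395)² / 78.1395 = 3.638.

3.638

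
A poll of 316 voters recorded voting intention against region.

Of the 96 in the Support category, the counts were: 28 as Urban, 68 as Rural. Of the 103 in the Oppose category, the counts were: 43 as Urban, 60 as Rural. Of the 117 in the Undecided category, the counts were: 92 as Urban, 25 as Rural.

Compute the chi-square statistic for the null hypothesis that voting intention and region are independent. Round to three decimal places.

Row totals: 96, 103, 117. Column totals: 163, 153. Grand total N = 316.
Expected counts (row total × column total / N):
  Support, Urban: 96×163/316 = 49.51899
  Support, Rural: 96×153/316 = 46.48101
  Oppose, Urban: 103×163/316 = 53.12975
  Oppose, Rural: 103×153/316 = 49.87025
  Undecided, Urban: 117×163/316 = 60.35127
  Undecided, Rural: 117×153/316 = 56.64873
Contributions (O − E)²/E:
  (28 − 49.51899)²/49.51899 = 9.3513
  (68 − 46.48101)²/46.48101 = 9.9625
  (43 − 53.12975)²/53.12975 = 1.9313
  (60 − 49.87025)²/49.87025 = 2.0576
  (92 − 60.35127)²/60.35127 = 16.5969
  (25 − 56.64873)²/56.64873 = 17.6816
χ² = 9.3513 + 9.9625 + 1.9313 + 2.0576 + 16.5969 + 17.6816 = 57.581

57.581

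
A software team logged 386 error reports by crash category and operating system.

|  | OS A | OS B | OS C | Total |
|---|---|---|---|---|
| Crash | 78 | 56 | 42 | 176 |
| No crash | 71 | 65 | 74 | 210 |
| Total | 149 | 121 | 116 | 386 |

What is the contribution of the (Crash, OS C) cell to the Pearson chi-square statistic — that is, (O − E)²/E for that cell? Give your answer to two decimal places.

Row total (Crash) = 176; column total (OS C) = 116; N = 386.
Expected count E = 176 × 116 / 386 = 52.891.
Contribution = (O − E)²/E = (42 − 52.891)² / 52.891 = 2.24.

2.24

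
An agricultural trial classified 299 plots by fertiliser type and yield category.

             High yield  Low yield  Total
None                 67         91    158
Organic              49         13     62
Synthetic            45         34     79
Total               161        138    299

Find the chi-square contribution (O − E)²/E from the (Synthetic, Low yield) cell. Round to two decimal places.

0.17

Row total (Synthetic) = 79; column total (Low yield) = 138; N = 299.
Expected count E = 79 × 138 / 299 = 36.462.
Contribution = (O − E)²/E = (34 − 36.462)² / 36.462 = 0.17.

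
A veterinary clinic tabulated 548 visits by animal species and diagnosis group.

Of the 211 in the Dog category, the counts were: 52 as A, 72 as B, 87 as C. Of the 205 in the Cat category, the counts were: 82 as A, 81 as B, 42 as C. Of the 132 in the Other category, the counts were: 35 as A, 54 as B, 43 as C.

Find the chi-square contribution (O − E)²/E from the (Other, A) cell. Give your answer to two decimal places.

0.80

Row total (Other) = 132; column total (A) = 169; N = 548.
Expected count E = 132 × 169 / 548 = 40.708.
Contribution = (O − E)²/E = (35 − 40.708)² / 40.708 = 0.80.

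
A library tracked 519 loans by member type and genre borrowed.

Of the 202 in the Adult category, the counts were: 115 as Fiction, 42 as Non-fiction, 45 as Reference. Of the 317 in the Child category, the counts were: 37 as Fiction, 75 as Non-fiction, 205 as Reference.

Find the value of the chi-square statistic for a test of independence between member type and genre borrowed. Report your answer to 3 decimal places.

Row totals: 202, 317. Column totals: 152, 117, 250. Grand total N = 519.
Expected counts (row total × column total / N):
  Adult, Fiction: 202×152/519 = 59.1599
  Adult, Non-fiction: 202×117/519 = 45.5376
  Adult, Reference: 202×250/519 = 97.3025
  Child, Fiction: 317×152/519 = 92.8401
  Child, Non-fiction: 317×117/519 = 71.4624
  Child, Reference: 317×250/519 = 152.6975
Contributions (O − E)²/E:
  (115 − 59.1599)²/59.1599 = 52.7066
  (42 − 45.5376)²/45.5376 = 0.2748
  (45 − 97.3025)²/97.3025 = 28.1139
  (37 − 92.8401)²/92.8401 = 33.5859
  (75 − 71.4624)²/71.4624 = 0.1751
  (205 − 152.6975)²/152.6975 = 17.9148
χ² = 52.7066 + 0.2748 + 28.1139 + 33.5859 + 0.1751 + 17.9148 = 132.771

132.771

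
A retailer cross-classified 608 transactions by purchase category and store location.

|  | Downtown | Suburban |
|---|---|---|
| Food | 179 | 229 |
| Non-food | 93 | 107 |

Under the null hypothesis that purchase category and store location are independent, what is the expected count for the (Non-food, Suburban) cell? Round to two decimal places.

110.53

Row total (Non-food) = 200; column total (Suburban) = 336; grand total N = 608.
Expected count = (row total × column total) / N = 200 × 336 / 608 = 110.53.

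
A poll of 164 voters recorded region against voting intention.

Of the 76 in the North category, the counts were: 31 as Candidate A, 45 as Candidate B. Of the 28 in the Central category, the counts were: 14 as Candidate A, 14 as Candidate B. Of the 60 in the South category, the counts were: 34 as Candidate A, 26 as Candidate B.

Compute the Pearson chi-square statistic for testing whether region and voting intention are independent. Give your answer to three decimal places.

Row totals: 76, 28, 60. Column totals: 79, 85. Grand total N = 164.
Expected counts (row total × column total / N):
  North, Candidate A: 76×79/164 = 36.6098
  North, Candidate B: 76×85/164 = 39.3902
  Central, Candidate A: 28×79/164 = 13.4878
  Central, Candidate B: 28×85/164 = 14.5122
  South, Candidate A: 60×79/164 = 28.9024
  South, Candidate B: 60×85/164 = 31.0976
Contributions (O − E)²/E:
  (31 − 36.6098)²/36.6098 = 0.8596
  (45 − 39.3902)²/39.3902 = 0.7989
  (14 − 13.4878)²/13.4878 = 0.0195
  (14 − 14.5122)²/14.5122 = 0.0181
  (34 − 28.9024)²/28.9024 = 0.8991
  (26 − 31.0976)²/31.0976 = 0.8356
χ² = 0.8596 + 0.7989 + 0.0195 + 0.0181 + 0.8991 + 0.8356 = 3.431

3.431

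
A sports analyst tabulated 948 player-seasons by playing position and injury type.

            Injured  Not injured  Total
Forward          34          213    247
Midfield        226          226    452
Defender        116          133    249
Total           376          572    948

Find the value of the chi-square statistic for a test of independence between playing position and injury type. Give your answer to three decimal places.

94.393

Grand total N = 948.
Expected counts (row total × column total / N):
  Forward, Injured: 247×376/948 = 97.96624
  Forward, Not injured: 247×572/948 = 149.03376
  Midfield, Injured: 452×376/948 = 179.27426
  Midfield, Not injured: 452×572/948 = 272.72574
  Defender, Injured: 249×376/948 = 98.75949
  Defender, Not injured: 249×572/948 = 150.24051
Contributions (O − E)²/E:
  (34 − 97.96624)²/97.96624 = 41.7662
  (213 − 149.03376)²/149.03376 = 27.4547
  (226 − 179.27426)²/179.27426 = 12.1785
  (226 − 272.72574)²/272.72574 = 8.0055
  (116 − 98.75949)²/98.75949 = 3.0097
  (133 − 150.24051)²/150.24051 = 1.9784
χ² = 41.7662 + 27.4547 + 12.1785 + 8.0055 + 3.0097 + 1.9784 = 94.393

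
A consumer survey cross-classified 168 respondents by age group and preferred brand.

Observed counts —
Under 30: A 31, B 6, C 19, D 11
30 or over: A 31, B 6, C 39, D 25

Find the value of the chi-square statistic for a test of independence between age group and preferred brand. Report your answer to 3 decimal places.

5.693

Row totals: 67, 101. Column totals: 62, 12, 58, 36. Grand total N = 168.
Expected counts (row total × column total / N):
  Under 30, A: 67×62/168 = 24.7262
  Under 30, B: 67×12/168 = 4.7857
  Under 30, C: 67×58/168 = 23.1310
  Under 30, D: 67×36/168 = 14.3571
  30 or over, A: 101×62/168 = 37.2738
  30 or over, B: 101×12/168 = 7.2143
  30 or over, C: 101×58/168 = 34.8690
  30 or over, D: 101×36/168 = 21.6429
Contributions (O − E)²/E:
  (31 − 24.7262)²/24.7262 = 1.5919
  (6 − 4.7857)²/4.7857 = 0.3081
  (19 − 23.1310)²/23.1310 = 0.7378
  (11 − 14.3571)²/14.3571 = 0.7850
  (31 − 37.2738)²/37.2738 = 1.0560
  (6 − 7.2143)²/7.2143 = 0.2044
  (39 − 34.8690)²/34.8690 = 0.4894
  (25 − 21.6429)²/21.6429 = 0.5207
χ² = 1.5919 + 0.3081 + 0.7378 + 0.7850 + 1.0560 + 0.2044 + 0.4894 + 0.5207 = 5.693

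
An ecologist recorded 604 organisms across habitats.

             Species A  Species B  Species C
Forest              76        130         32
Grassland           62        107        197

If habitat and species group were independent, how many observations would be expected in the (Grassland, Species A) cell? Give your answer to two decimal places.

83.62

Row total (Grassland) = 366; column total (Species A) = 138; grand total N = 604.
Expected count = (row total × column total) / N = 366 × 138 / 604 = 83.62.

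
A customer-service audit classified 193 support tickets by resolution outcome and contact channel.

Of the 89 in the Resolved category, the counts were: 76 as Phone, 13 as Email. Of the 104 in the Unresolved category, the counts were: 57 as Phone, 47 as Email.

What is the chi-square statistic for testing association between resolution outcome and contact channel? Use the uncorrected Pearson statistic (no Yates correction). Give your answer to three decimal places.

20.942

Row totals: 89, 104. Column totals: 133, 60. Grand total N = 193.
Expected counts (row total × column total / N):
  Resolved, Phone: 89×133/193 = 61.3316
  Resolved, Email: 89×60/193 = 27.6684
  Unresolved, Phone: 104×133/193 = 71.6684
  Unresolved, Email: 104×60/193 = 32.3316
Contributions (O − E)²/E:
  (76 − 61.3316)²/61.3316 = 3.5082
  (13 − 27.6684)²/27.6684 = 7.7765
  (57 − 71.6684)²/71.6684 = 3.0022
  (47 − 32.3316)²/32.3316 = 6.6549
χ² = 3.5082 + 7.7765 + 3.0022 + 6.6549 = 20.942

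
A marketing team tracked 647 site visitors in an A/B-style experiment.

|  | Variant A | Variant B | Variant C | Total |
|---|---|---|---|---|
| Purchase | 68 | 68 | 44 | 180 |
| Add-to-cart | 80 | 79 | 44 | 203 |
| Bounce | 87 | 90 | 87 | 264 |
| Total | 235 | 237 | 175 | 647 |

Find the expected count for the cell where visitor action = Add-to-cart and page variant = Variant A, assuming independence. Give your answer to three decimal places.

Row total (Add-to-cart) = 203; column total (Variant A) = 235; grand total N = 647.
Expected count = (row total × column total) / N = 203 × 235 / 647 = 73.733.

73.733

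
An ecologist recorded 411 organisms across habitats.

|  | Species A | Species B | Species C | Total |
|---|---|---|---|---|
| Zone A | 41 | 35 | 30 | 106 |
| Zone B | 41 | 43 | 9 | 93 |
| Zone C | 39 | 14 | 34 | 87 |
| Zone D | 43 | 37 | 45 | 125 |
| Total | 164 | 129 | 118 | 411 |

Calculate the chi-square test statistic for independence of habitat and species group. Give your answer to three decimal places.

32.473

Grand total N = 411.
Expected counts (row total × column total / N):
  Zone A, Species A: 106×164/411 = 42.29684
  Zone A, Species B: 106×129/411 = 33.27007
  Zone A, Species C: 106×118/411 = 30.43309
  Zone B, Species A: 93×164/411 = 37.10949
  Zone B, Species B: 93×129/411 = 29.18978
  Zone B, Species C: 93×118/411 = 26.70073
  Zone C, Species A: 87×164/411 = 34.71533
  Zone C, Species B: 87×129/411 = 27.30657
  Zone C, Species C: 87×118/411 = 24.97810
  Zone D, Species A: 125×164/411 = 49.87835
  Zone D, Species B: 125×129/411 = 39.23358
  Zone D, Species C: 125×118/411 = 35.88808
Contributions (O − E)²/E:
  (41 − 42.29684)²/42.29684 = 0.0398
  (35 − 33.27007)²/33.27007 = 0.0900
  (30 − 30.43309)²/30.43309 = 0.0062
  (41 − 37.10949)²/37.10949 = 0.4079
  (43 − 29.18978)²/29.18978 = 6.5339
  (9 − 26.70073)²/26.70073 = 11.7344
  (39 − 34.71533)²/34.71533 = 0.5288
  (14 − 27.30657)²/27.30657 = 6.4843
  (34 − 24.97810)²/24.97810 = 3.2586
  (43 − 49.87835)²/49.87835 = 0.9485
  (37 − 39.23358)²/39.23358 = 0.1272
  (45 − 35.88808)²/35.88808 = 2.3135
χ² = 0.0398 + 0.0900 + 0.0062 + 0.4079 + 6.5339 + 11.7344 + 0.5288 + 6.4843 + 3.2586 + 0.9485 + 0.1272 + 2.3135 = 32.473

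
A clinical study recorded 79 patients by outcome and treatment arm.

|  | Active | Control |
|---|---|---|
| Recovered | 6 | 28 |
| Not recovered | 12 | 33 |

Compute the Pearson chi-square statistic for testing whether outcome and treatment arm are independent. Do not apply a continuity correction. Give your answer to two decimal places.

Row totals: 34, 45. Column totals: 18, 61. Grand total N = 79.
Expected counts (row total × column total / N):
  Recovered, Active: 34×18/79 = 7.747
  Recovered, Control: 34×61/79 = 26.253
  Not recovered, Active: 45×18/79 = 10.253
  Not recovered, Control: 45×61/79 = 34.747
Contributions (O − E)²/E:
  (6 − 7.747)²/7.747 = 0.3940
  (28 − 26.253)²/26.253 = 0.1163
  (12 − 10.253)²/10.253 = 0.2977
  (33 − 34.747)²/34.747 = 0.0878
χ² = 0.3940 + 0.1163 + 0.2977 + 0.0878 = 0.90

0.90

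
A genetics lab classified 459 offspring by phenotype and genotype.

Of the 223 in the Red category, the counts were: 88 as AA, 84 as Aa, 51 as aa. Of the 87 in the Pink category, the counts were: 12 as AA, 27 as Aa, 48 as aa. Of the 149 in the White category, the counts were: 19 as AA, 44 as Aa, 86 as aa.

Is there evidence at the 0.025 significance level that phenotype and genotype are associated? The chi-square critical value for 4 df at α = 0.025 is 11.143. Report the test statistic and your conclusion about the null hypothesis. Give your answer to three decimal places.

Row totals: 223, 87, 149. Column totals: 119, 155, 185. Grand total N = 459.
Expected counts (row total × column total / N):
  Red, AA: 223×119/459 = 57.8148
  Red, Aa: 223×155/459 = 75.3050
  Red, aa: 223×185/459 = 89.8802
  Pink, AA: 87×119/459 = 22.5556
  Pink, Aa: 87×155/459 = 29.3791
  Pink, aa: 87×185/459 = 35.0654
  White, AA: 149×119/459 = 38.6296
  White, Aa: 149×155/459 = 50.3159
  White, aa: 149×185/459 = 60.0545
Contributions (O − E)²/E:
  (88 − 57.8148)²/57.8148 = 15.7597
  (84 − 75.3050)²/75.3050 = 1.0040
  (51 − 89.8802)²/89.8802 = 16.8187
  (12 − 22.5556)²/22.5556 = 4.9398
  (27 − 29.3791)²/29.3791 = 0.1927
  (48 − 35.0654)²/35.0654 = 4.7712
  (19 − 38.6296)²/38.6296 = 9.9748
  (44 − 50.3159)²/50.3159 = 0.7928
  (86 − 60.0545)²/60.0545 = 11.2093
χ² = 15.7597 + 1.0040 + 16.8187 + 4.9398 + 0.1927 + 4.7712 + 9.9748 + 0.7928 + 11.2093 = 65.463
df = (3−1)(3−1) = 4. Since 65.463 > 11.143, reject the null hypothesis of independence at α = 0.025.

65.463; reject H₀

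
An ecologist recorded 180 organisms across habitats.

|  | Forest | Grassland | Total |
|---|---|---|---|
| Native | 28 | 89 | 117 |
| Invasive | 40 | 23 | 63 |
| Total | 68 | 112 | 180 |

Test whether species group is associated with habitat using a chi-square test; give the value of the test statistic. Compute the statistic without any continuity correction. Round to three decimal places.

27.264

Grand total N = 180.
Expected counts (row total × column total / N):
  Native, Forest: 117×68/180 = 44.2000
  Native, Grassland: 117×112/180 = 72.8000
  Invasive, Forest: 63×68/180 = 23.8000
  Invasive, Grassland: 63×112/180 = 39.2000
Contributions (O − E)²/E:
  (28 − 44.2000)²/44.2000 = 5.9376
  (89 − 72.8000)²/72.8000 = 3.6049
  (40 − 23.8000)²/23.8000 = 11.0269
  (23 − 39.2000)²/39.2000 = 6.6949
χ² = 5.9376 + 3.6049 + 11.0269 + 6.6949 = 27.264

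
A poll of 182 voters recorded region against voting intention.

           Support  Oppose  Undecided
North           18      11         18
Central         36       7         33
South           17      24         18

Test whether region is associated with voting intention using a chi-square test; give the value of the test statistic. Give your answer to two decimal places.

18.66

Row totals: 47, 76, 59. Column totals: 71, 42, 69. Grand total N = 182.
Expected counts (row total × column total / N):
  North, Support: 47×71/182 = 18.335
  North, Oppose: 47×42/182 = 10.846
  North, Undecided: 47×69/182 = 17.819
  Central, Support: 76×71/182 = 29.648
  Central, Oppose: 76×42/182 = 17.538
  Central, Undecided: 76×69/182 = 28.813
  South, Support: 59×71/182 = 23.016
  South, Oppose: 59×42/182 = 13.615
  South, Undecided: 59×69/182 = 22.368
Contributions (O − E)²/E:
  (18 − 18.335)²/18.335 = 0.0061
  (11 − 10.846)²/10.846 = 0.0022
  (18 − 17.819)²/17.819 = 0.0018
  (36 − 29.648)²/29.648 = 1.3609
  (7 − 17.538)²/17.538 = 6.3319
  (33 − 28.813)²/28.813 = 0.6084
  (17 − 23.016)²/23.016 = 1.5725
  (24 − 13.615)²/13.615 = 7.9213
  (18 − 22.368)²/22.368 = 0.8530
χ² = 0.0061 + 0.0022 + 0.0018 + 1.3609 + 6.3319 + 0.6084 + 1.5725 + 7.9213 + 0.8530 = 18.66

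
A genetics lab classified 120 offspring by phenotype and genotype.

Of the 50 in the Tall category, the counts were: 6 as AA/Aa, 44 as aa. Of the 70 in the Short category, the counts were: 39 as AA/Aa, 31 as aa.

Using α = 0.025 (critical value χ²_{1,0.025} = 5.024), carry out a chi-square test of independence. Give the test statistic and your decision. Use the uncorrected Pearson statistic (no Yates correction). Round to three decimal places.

23.781; reject H₀

Row totals: 50, 70. Column totals: 45, 75. Grand total N = 120.
Expected counts (row total × column total / N):
  Tall, AA/Aa: 50×45/120 = 18.7500
  Tall, aa: 50×75/120 = 31.2500
  Short, AA/Aa: 70×45/120 = 26.2500
  Short, aa: 70×75/120 = 43.7500
Contributions (O − E)²/E:
  (6 − 18.7500)²/18.7500 = 8.6700
  (44 − 31.2500)²/31.2500 = 5.2020
  (39 − 26.2500)²/26.2500 = 6.1929
  (31 − 43.7500)²/43.7500 = 3.7157
χ² = 8.6700 + 5.2020 + 6.1929 + 3.7157 = 23.781
df = (2−1)(2−1) = 1. Since 23.781 > 5.024, reject the null hypothesis of independence at α = 0.025.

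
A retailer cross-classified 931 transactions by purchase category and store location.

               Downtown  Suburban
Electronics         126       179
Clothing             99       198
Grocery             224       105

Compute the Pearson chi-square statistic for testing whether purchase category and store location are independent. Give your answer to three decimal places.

Row totals: 305, 297, 329. Column totals: 449, 482. Grand total N = 931.
Expected counts (row total × column total / N):
  Electronics, Downtown: 305×449/931 = 147.0945
  Electronics, Suburban: 305×482/931 = 157.9055
  Clothing, Downtown: 297×449/931 = 143.2363
  Clothing, Suburban: 297×482/931 = 153.7637
  Grocery, Downtown: 329×449/931 = 158.6692
  Grocery, Suburban: 329×482/931 = 170.3308
Contributions (O − E)²/E:
  (126 − 147.0945)²/147.0945 = 3.0251
  (179 − 157.9055)²/157.9055 = 2.8180
  (99 − 143.2363)²/143.2363 = 13.6617
  (198 − 153.7637)²/153.7637 = 12.7263
  (224 − 158.6692)²/158.6692 = 26.8994
  (105 − 170.3308)²/170.3308 = 25.0578
χ² = 3.0251 + 2.8180 + 13.6617 + 12.7263 + 26.8994 + 25.0578 = 84.188

84.188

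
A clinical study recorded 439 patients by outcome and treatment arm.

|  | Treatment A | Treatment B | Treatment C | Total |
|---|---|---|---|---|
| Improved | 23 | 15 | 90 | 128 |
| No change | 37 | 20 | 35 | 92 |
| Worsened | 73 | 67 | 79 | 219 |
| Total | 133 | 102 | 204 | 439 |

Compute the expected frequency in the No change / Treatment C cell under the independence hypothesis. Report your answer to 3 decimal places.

Row total (No change) = 92; column total (Treatment C) = 204; grand total N = 439.
Expected count = (row total × column total) / N = 92 × 204 / 439 = 42.752.

42.752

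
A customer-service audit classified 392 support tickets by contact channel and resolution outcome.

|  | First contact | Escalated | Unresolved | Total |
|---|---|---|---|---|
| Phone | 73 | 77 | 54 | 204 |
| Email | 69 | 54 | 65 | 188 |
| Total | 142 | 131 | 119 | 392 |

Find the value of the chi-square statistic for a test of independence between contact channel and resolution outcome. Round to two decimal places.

4.52

Grand total N = 392.
Expected counts (row total × column total / N):
  Phone, First contact: 204×142/392 = 73.898
  Phone, Escalated: 204×131/392 = 68.173
  Phone, Unresolved: 204×119/392 = 61.929
  Email, First contact: 188×142/392 = 68.102
  Email, Escalated: 188×131/392 = 62.827
  Email, Unresolved: 188×119/392 = 57.071
Contributions (O − E)²/E:
  (73 − 73.898)²/73.898 = 0.0109
  (77 − 68.173)²/68.173 = 1.1429
  (54 − 61.929)²/61.929 = 1.0152
  (69 − 68.102)²/68.102 = 0.0118
  (54 − 62.827)²/62.827 = 1.2402
  (65 − 57.071)²/57.071 = 1.1016
χ² = 0.0109 + 1.1429 + 1.0152 + 0.0118 + 1.2402 + 1.1016 = 4.52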